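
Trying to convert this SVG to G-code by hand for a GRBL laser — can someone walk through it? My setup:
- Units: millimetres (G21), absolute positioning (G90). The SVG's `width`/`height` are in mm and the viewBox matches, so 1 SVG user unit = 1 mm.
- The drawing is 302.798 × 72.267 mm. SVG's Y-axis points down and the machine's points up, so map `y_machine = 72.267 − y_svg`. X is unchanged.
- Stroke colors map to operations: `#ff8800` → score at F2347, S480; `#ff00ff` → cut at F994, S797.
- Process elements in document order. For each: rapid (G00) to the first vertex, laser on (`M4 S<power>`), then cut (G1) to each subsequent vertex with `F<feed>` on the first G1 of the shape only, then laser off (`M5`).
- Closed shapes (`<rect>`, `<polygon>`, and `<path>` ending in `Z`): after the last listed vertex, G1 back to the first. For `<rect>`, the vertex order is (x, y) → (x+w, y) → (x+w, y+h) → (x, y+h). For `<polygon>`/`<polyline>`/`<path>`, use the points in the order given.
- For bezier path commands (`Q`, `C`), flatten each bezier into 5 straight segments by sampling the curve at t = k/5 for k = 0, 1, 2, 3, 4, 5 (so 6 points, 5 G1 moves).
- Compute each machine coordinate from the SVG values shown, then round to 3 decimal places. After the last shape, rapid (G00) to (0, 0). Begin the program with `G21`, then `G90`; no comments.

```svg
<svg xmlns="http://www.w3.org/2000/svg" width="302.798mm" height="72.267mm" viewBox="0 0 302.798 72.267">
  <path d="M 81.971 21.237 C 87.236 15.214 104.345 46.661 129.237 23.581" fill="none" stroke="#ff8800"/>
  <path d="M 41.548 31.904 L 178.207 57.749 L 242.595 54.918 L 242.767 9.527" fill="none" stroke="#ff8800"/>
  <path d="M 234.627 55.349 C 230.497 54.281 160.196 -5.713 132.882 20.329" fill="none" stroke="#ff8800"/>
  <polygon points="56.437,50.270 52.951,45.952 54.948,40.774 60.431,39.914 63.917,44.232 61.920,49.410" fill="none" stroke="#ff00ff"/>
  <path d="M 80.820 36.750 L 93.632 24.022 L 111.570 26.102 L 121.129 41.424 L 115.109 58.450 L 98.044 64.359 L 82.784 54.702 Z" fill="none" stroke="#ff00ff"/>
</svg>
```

viewBox `0 0 302.798 72.267` with mm width/height → 1 unit = 1 mm. Flip: y_m = 72.267 − y_svg.

**Shape 1** — `<path>` cubic bezier, stroke `#ff8800` → score (S480, F2347). Control points (SVG): P0=(81.971,21.237), P1=(87.236,15.214), P2=(104.345,46.661), P3=(129.237,23.581); sampled at t=k/5. Machine vertices: (81.971,51.030) → (86.519,50.883) → (93.714,46.160) → (103.362,41.275) → (115.268,40.645) → (129.237,48.686). Open path.

**Shape 2** — `<path>` open polyline, stroke `#ff8800` → score (S480, F2347). Machine vertices: (41.548,40.363) → (178.207,14.518) → (242.595,17.349) → (242.767,62.740). Open path.

**Shape 3** — `<path>` cubic bezier, stroke `#ff8800` → score (S480, F2347). Control points (SVG): P0=(234.627,55.349), P1=(230.497,54.281), P2=(160.196,-5.713), P3=(132.882,20.329); sampled at t=k/5. Machine vertices: (234.627,16.918) → (225.082,23.470) → (204.895,37.207) → (179.306,51.169) → (153.556,58.399) → (132.882,51.938). Open path.

**Shape 4** — `<polygon>` regular polygon, stroke `#ff00ff` → cut (S797, F994). Machine vertices: (56.437,21.997) → (52.951,26.315) → (54.948,31.493) → (60.431,32.353) → (63.917,28.035) → (61.920,22.857) → (56.437,21.997). Closed: final G1 returns to the first vertex.

**Shape 5** — `<path>` regular polygon, stroke `#ff00ff` → cut (S797, F994). Machine vertices: (80.820,35.517) → (93.632,48.245) → (111.570,46.165) → (121.129,30.843) → (115.109,13.817) → (98.044,7.908) → (82.784,17.565) → (80.820,35.517). Closed: final G1 returns to the first vertex.

G21
G90
G00 X81.971 Y51.030
M4 S480
G1 X86.519 Y50.883 F2347
G1 X93.714 Y46.160
G1 X103.362 Y41.275
G1 X115.268 Y40.645
G1 X129.237 Y48.686
M5
G00 X41.548 Y40.363
M4 S480
G1 X178.207 Y14.518 F2347
G1 X242.595 Y17.349
G1 X242.767 Y62.740
M5
G00 X234.627 Y16.918
M4 S480
G1 X225.082 Y23.470 F2347
G1 X204.895 Y37.207
G1 X179.306 Y51.169
G1 X153.556 Y58.399
G1 X132.882 Y51.938
M5
G00 X56.437 Y21.997
M4 S797
G1 X52.951 Y26.315 F994
G1 X54.948 Y31.493
G1 X60.431 Y32.353
G1 X63.917 Y28.035
G1 X61.920 Y22.857
G1 X56.437 Y21.997
M5
G00 X80.820 Y35.517
M4 S797
G1 X93.632 Y48.245 F994
G1 X111.570 Y46.165
G1 X121.129 Y30.843
G1 X115.109 Y13.817
G1 X98.044 Y7.908
G1 X82.784 Y17.565
G1 X80.820 Y35.517
M5
G00 X0.000 Y0.000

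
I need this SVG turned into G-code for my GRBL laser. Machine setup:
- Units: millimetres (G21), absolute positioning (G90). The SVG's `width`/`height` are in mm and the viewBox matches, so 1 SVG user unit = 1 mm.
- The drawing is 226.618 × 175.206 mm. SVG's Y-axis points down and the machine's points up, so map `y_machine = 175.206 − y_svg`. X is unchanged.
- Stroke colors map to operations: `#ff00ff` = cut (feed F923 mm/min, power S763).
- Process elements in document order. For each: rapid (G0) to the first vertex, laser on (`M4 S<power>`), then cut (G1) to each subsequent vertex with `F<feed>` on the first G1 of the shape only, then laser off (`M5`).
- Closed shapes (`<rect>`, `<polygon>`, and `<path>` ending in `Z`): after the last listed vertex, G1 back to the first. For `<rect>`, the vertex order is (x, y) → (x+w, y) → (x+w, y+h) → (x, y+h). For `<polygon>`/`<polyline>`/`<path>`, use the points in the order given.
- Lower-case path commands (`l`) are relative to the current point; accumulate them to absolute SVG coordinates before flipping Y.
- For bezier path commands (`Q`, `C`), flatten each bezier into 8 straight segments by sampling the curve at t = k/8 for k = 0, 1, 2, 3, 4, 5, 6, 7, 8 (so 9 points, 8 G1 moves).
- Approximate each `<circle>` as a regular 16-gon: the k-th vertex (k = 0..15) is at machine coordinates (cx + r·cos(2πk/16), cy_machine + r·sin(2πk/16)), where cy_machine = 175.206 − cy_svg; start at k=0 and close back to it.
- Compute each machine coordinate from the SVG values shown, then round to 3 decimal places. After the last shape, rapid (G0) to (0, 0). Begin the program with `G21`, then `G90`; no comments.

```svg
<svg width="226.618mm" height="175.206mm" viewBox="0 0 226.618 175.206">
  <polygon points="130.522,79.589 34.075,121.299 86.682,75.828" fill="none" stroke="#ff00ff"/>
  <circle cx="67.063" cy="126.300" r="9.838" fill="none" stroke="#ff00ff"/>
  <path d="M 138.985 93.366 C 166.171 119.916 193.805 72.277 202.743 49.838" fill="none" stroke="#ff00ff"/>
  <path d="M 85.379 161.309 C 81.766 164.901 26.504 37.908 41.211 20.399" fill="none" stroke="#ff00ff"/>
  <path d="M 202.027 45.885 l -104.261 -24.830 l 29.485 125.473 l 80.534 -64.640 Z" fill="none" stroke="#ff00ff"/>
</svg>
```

1 u = 1 mm; y_m = 175.206 − y.

[1] `<polygon>` closed polygon, #ff00ff→cut S763 F923: (130.522,95.617) → (34.075,53.907) → (86.682,99.378) → (130.522,95.617) (closed)

[2] `<circle>` circle, #ff00ff→cut S763 F923: (76.901,48.906) → (76.152,52.671) → (74.020,55.863) → (70.828,57.995) → (67.063,58.744) → (63.298,57.995) → (60.106,55.863) → (57.974,52.671) → (57.225,48.906) → (57.974,45.141) → (60.106,41.949) → (63.298,39.817) → (67.063,39.068) → (70.828,39.817) → (74.020,41.949) → (76.152,45.141) → (76.901,48.906) (closed)

[3] `<path>` cubic bezier, #ff00ff→cut S763 F923: (138.985,81.840) → (149.163,75.167) → (159.159,74.285) → (168.749,78.029) → (177.707,85.233) → (185.810,94.734) → (192.833,105.367) → (198.552,115.966) → (202.743,125.368)

[4] `<path>` cubic bezier, #ff00ff→cut S763 F923: (85.379,13.897) → (81.841,18.202) → (74.885,31.937) → (65.938,52.287) → (56.425,76.439) → (47.770,101.581) → (41.400,124.898) → (38.738,143.578) → (41.211,154.807)

[5] `<path>` closed polygon, #ff00ff→cut S763 F923: (202.027,129.321) → (97.766,154.151) → (127.251,28.678) → (207.785,93.318) → (202.027,129.321) (closed)

G21
G90
G0 X130.522 Y95.617
M4 S763
G1 X34.075 Y53.907 F923
G1 X86.682 Y99.378
G1 X130.522 Y95.617
M5
G0 X76.901 Y48.906
M4 S763
G1 X76.152 Y52.671 F923
G1 X74.020 Y55.863
G1 X70.828 Y57.995
G1 X67.063 Y58.744
G1 X63.298 Y57.995
G1 X60.106 Y55.863
G1 X57.974 Y52.671
G1 X57.225 Y48.906
G1 X57.974 Y45.141
G1 X60.106 Y41.949
G1 X63.298 Y39.817
G1 X67.063 Y39.068
G1 X70.828 Y39.817
G1 X74.020 Y41.949
G1 X76.152 Y45.141
G1 X76.901 Y48.906
M5
G0 X138.985 Y81.840
M4 S763
G1 X149.163 Y75.167 F923
G1 X159.159 Y74.285
G1 X168.749 Y78.029
G1 X177.707 Y85.233
G1 X185.810 Y94.734
G1 X192.833 Y105.367
G1 X198.552 Y115.966
G1 X202.743 Y125.368
M5
G0 X85.379 Y13.897
M4 S763
G1 X81.841 Y18.202 F923
G1 X74.885 Y31.937
G1 X65.938 Y52.287
G1 X56.425 Y76.439
G1 X47.770 Y101.581
G1 X41.400 Y124.898
G1 X38.738 Y143.578
G1 X41.211 Y154.807
M5
G0 X202.027 Y129.321
M4 S763
G1 X97.766 Y154.151 F923
G1 X127.251 Y28.678
G1 X207.785 Y93.318
G1 X202.027 Y129.321
M5
G0 X0.000 Y0.000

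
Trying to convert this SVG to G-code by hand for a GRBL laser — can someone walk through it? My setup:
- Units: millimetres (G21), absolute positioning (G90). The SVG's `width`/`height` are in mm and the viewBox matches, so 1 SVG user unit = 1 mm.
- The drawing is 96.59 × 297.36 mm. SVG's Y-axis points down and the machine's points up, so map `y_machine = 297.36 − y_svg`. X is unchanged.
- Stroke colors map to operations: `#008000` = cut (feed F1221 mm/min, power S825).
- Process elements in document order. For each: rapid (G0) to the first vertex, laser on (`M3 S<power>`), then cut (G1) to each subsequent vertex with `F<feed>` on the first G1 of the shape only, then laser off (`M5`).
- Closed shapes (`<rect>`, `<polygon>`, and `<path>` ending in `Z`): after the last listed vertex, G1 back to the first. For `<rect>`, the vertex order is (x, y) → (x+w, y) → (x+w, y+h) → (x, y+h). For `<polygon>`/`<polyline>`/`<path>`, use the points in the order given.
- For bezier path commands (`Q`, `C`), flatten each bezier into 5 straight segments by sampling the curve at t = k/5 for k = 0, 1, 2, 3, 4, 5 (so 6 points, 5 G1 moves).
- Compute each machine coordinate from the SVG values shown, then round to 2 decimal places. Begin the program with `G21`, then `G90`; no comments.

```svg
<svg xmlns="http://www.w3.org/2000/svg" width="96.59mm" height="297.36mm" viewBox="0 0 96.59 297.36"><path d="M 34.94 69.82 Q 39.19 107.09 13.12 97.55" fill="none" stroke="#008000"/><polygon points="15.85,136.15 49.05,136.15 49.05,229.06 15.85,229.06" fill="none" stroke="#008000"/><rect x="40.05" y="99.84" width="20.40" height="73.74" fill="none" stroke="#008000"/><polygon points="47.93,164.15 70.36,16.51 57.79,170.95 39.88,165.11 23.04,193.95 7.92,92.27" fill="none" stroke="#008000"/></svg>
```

G21
G90
G0 X34.94 Y227.54
M3 S825
G1 X35.43 Y214.50 F1221
G1 X33.49 Y205.21
G1 X29.12 Y199.67
G1 X22.34 Y197.87
G1 X13.12 Y199.81
M5
G0 X15.85 Y161.21
M3 S825
G1 X49.05 Y161.21 F1221
G1 X49.05 Y68.30
G1 X15.85 Y68.30
G1 X15.85 Y161.21
M5
G0 X40.05 Y197.52
M3 S825
G1 X60.45 Y197.52 F1221
G1 X60.45 Y123.78
G1 X40.05 Y123.78
G1 X40.05 Y197.52
M5
G0 X47.93 Y133.21
M3 S825
G1 X70.36 Y280.85 F1221
G1 X57.79 Y126.41
G1 X39.88 Y132.25
G1 X23.04 Y103.41
G1 X7.92 Y205.09
G1 X47.93 Y133.21
M5

1 u = 1 mm; y_m = 297.36 − y.

[1] `<path>` quadratic bezier, #008000→cut S825 F1221: (34.94,227.54) → (35.43,214.50) → (33.49,205.21) → (29.12,199.67) → (22.34,197.87) → (13.12,199.81)

[2] `<polygon>` rectangle, #008000→cut S825 F1221: (15.85,161.21) → (49.05,161.21) → (49.05,68.30) → (15.85,68.30) → (15.85,161.21) (closed)

[3] `<rect>` rectangle, #008000→cut S825 F1221: (40.05,197.52) → (60.45,197.52) → (60.45,123.78) → (40.05,123.78) → (40.05,197.52) (closed)

[4] `<polygon>` closed polygon, #008000→cut S825 F1221: (47.93,133.21) → (70.36,280.85) → (57.79,126.41) → (39.88,132.25) → (23.04,103.41) → (7.92,205.09) → (47.93,133.21) (closed)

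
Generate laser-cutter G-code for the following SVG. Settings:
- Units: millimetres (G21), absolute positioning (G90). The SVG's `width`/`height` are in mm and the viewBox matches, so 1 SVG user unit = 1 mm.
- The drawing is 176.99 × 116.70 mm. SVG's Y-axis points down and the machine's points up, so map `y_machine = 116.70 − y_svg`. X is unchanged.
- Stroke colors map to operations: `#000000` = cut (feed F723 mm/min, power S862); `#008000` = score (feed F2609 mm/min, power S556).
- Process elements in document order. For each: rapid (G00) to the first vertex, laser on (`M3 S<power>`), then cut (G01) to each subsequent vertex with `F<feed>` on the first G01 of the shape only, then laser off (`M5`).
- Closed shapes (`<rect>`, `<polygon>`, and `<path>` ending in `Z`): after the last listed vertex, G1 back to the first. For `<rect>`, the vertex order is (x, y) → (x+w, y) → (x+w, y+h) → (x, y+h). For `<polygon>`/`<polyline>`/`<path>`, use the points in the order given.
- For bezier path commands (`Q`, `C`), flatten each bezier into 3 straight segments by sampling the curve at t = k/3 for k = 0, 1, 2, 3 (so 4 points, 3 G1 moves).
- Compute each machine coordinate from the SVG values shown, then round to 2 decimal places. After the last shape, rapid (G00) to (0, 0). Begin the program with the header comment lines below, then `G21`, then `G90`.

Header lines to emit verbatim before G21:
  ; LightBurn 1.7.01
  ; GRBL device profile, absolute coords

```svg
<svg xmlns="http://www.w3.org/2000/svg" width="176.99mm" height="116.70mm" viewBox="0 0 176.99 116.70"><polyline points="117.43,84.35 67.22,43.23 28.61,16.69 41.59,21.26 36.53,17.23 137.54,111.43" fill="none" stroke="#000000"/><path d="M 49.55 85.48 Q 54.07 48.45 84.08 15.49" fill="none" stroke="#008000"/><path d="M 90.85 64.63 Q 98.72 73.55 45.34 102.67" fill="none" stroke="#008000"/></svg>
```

; LightBurn 1.7.01
; GRBL device profile, absolute coords
G21
G90
G00 X117.43 Y32.35
M3 S862
G01 X67.22 Y73.47 F723
G01 X28.61 Y100.01
G01 X41.59 Y95.44
G01 X36.53 Y99.47
G01 X137.54 Y5.27
M5
G00 X49.55 Y31.22
M3 S556
G01 X55.40 Y55.45 F2609
G01 X66.91 Y78.78
G01 X84.08 Y101.21
M5
G00 X90.85 Y52.07
M3 S556
G01 X89.29 Y43.88 F2609
G01 X74.12 Y31.20
G01 X45.34 Y14.03
M5
G00 X0.00 Y0.00

viewBox `0 0 176.99 116.70` with mm width/height → 1 unit = 1 mm. Flip: y_m = 116.70 − y_svg.

**Shape 1** — `<polyline>` open polyline, stroke `#000000` → cut (S862, F723). Machine vertices: (117.43,32.35) → (67.22,73.47) → (28.61,100.01) → (41.59,95.44) → (36.53,99.47) → (137.54,5.27). Open path.

**Shape 2** — `<path>` quadratic bezier, stroke `#008000` → score (S556, F2609). Control points (SVG): P0=(49.55,85.48), P1=(54.07,48.45), P2=(84.08,15.49); sampled at t=k/3. Machine vertices: (49.55,31.22) → (55.40,55.45) → (66.91,78.78) → (84.08,101.21). Open path.

**Shape 3** — `<path>` quadratic bezier, stroke `#008000` → score (S556, F2609). Control points (SVG): P0=(90.85,64.63), P1=(98.72,73.55), P2=(45.34,102.67); sampled at t=k/3. Machine vertices: (90.85,52.07) → (89.29,43.88) → (74.12,31.20) → (45.34,14.03). Open path.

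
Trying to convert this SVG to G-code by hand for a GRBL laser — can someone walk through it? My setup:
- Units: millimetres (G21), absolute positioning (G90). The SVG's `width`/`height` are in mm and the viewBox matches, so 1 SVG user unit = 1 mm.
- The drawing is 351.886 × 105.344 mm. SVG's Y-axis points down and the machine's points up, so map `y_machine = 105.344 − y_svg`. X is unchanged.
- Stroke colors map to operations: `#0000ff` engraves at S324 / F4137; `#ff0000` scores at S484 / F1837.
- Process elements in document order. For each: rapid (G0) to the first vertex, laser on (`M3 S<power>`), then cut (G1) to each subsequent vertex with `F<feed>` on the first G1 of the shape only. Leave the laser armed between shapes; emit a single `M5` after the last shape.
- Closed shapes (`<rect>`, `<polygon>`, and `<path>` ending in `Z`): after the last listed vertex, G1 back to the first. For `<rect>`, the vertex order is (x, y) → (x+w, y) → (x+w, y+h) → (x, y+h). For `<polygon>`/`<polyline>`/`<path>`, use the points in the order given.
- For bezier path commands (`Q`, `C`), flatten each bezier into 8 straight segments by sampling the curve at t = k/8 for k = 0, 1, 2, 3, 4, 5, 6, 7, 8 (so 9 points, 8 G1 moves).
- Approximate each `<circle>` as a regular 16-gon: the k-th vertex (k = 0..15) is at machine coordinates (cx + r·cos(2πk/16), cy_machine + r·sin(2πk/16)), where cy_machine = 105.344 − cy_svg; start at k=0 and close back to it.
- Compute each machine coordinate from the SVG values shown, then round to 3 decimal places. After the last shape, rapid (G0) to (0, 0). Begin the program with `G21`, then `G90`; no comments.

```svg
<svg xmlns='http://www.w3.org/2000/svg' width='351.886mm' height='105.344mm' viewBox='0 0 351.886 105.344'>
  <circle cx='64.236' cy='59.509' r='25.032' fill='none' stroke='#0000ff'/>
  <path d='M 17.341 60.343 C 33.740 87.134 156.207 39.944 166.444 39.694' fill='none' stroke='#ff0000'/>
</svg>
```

G21
G90
G0 X89.268 Y45.835
M3 S324
G1 X87.363 Y55.414 F4137
G1 X81.936 Y63.535
G1 X73.815 Y68.962
G1 X64.236 Y70.867
G1 X54.657 Y68.962
G1 X46.536 Y63.535
G1 X41.109 Y55.414
G1 X39.204 Y45.835
G1 X41.109 Y36.256
G1 X46.536 Y28.135
G1 X54.657 Y22.708
G1 X64.236 Y20.803
G1 X73.815 Y22.708
G1 X81.936 Y28.135
G1 X87.363 Y36.256
G1 X89.268 Y45.835
G0 X17.341 Y45.001
M3 S484
G1 X28.036 Y38.186 F1837
G1 X46.117 Y36.890
G1 X69.026 Y39.695
G1 X94.203 Y45.185
G1 X119.092 Y51.943
G1 X141.134 Y58.551
G1 X157.771 Y63.592
G1 X166.444 Y65.650
M5
G0 X0.000 Y0.000

Since the viewBox matches the mm dimensions, user units are millimetres directly. The only transform is the Y-flip y_m = 105.344 − y_svg.

Shape 1 is a circle drawn with `<circle>`. Its stroke #0000ff means engrave at S324, F4137. After flipping Y the toolpath is (89.268,45.835) → (87.363,55.414) → (81.936,63.535) → (73.815,68.962) → (64.236,70.867) → (54.657,68.962) → (46.536,63.535) → (41.109,55.414) → (39.204,45.835) → (41.109,36.256) → (46.536,28.135) → (54.657,22.708) → (64.236,20.803) → (73.815,22.708) → (81.936,28.135) → (87.363,36.256) → (89.268,45.835), returning to the start.

Shape 2 is a cubic bezier drawn with `<path>`. Its stroke #ff0000 means score at S484, F1837. After flipping Y the toolpath is (17.341,45.001) → (28.036,38.186) → (46.117,36.890) → (69.026,39.695) → (94.203,45.185) → (119.092,51.943) → (141.134,58.551) → (157.771,63.592) → (166.444,65.650).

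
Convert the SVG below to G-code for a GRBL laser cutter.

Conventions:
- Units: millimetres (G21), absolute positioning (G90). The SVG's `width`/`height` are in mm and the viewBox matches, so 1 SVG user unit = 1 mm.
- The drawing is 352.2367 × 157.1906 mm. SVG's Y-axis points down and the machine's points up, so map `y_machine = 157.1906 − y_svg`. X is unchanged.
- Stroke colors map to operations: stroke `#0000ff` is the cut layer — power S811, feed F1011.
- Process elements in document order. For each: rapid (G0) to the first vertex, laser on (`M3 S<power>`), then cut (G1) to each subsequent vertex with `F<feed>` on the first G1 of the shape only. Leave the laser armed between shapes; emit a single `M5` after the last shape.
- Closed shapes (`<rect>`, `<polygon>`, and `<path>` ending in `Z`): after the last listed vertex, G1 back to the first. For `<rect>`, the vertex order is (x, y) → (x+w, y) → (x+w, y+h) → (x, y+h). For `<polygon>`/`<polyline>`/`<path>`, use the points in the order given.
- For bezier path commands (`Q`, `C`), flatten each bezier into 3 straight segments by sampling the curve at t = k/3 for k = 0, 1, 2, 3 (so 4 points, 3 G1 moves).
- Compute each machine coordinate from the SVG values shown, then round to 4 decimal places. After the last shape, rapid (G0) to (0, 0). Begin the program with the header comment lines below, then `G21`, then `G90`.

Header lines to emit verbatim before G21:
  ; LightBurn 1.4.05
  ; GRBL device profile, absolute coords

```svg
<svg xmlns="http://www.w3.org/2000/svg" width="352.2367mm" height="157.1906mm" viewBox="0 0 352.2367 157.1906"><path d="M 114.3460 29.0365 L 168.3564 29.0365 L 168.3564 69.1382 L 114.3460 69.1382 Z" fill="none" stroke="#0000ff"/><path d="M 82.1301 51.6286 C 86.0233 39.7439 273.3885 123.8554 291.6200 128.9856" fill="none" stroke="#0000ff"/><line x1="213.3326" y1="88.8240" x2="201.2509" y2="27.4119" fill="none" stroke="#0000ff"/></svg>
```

viewBox `0 0 352.2367 157.1906` with mm width/height → 1 unit = 1 mm. Flip: y_m = 157.1906 − y_svg.

**Shape 1** — `<path>` rectangle, stroke `#0000ff` → cut (S811, F1011). Machine vertices: (114.3460,128.1541) → (168.3564,128.1541) → (168.3564,88.0524) → (114.3460,88.0524) → (114.3460,128.1541). Closed: final G1 returns to the first vertex.

**Shape 2** — `<path>` cubic bezier, stroke `#0000ff` → cut (S811, F1011). Control points (SVG): P0=(82.1301,51.6286), P1=(86.0233,39.7439), P2=(273.3885,123.8554), P3=(291.6200,128.9856); sampled at t=k/3. Machine vertices: (82.1301,105.5620) → (134.1212,91.9286) → (230.0701,53.1817) → (291.6200,28.2050). Open path.

**Shape 3** — `<line>` line segment, stroke `#0000ff` → cut (S811, F1011). Machine vertices: (213.3326,68.3666) → (201.2509,129.7787). Open path.

; LightBurn 1.4.05
; GRBL device profile, absolute coords
G21
G90
G0 X114.3460 Y128.1541
M3 S811
G1 X168.3564 Y128.1541 F1011
G1 X168.3564 Y88.0524
G1 X114.3460 Y88.0524
G1 X114.3460 Y128.1541
G0 X82.1301 Y105.5620
M3 S811
G1 X134.1212 Y91.9286 F1011
G1 X230.0701 Y53.1817
G1 X291.6200 Y28.2050
G0 X213.3326 Y68.3666
M3 S811
G1 X201.2509 Y129.7787 F1011
M5
G0 X0.0000 Y0.0000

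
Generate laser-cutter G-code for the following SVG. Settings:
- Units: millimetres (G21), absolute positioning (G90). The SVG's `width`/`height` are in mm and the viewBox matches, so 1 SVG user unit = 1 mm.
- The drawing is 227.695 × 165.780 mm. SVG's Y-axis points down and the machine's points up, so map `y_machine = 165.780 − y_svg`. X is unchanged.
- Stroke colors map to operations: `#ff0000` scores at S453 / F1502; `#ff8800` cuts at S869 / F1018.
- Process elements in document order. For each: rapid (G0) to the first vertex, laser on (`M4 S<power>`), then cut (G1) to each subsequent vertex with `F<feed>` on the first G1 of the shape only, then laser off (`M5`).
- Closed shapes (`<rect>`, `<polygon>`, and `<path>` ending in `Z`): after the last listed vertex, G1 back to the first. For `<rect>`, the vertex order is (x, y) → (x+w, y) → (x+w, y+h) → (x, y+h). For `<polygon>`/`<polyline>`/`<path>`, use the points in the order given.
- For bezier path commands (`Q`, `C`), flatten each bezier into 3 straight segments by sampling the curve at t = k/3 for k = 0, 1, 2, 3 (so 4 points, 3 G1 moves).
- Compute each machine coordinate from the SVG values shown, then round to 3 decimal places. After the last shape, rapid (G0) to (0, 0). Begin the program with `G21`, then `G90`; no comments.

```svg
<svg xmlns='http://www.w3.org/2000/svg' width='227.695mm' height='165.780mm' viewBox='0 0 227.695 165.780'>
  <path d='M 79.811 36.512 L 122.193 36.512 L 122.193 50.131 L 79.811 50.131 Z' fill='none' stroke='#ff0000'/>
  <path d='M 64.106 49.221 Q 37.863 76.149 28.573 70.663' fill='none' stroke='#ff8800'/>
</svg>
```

G21
G90
G0 X79.811 Y129.268
M4 S453
G1 X122.193 Y129.268 F1502
G1 X122.193 Y115.649
G1 X79.811 Y115.649
G1 X79.811 Y129.268
M5
G0 X64.106 Y116.559
M4 S869
G1 X48.494 Y102.209 F1018
G1 X36.650 Y95.061
G1 X28.573 Y95.117
M5
G0 X0.000 Y0.000

viewBox `0 0 227.695 165.780` with mm width/height → 1 unit = 1 mm. Flip: y_m = 165.780 − y_svg.

**Shape 1** — `<path>` rectangle, stroke `#ff0000` → score (S453, F1502). Machine vertices: (79.811,129.268) → (122.193,129.268) → (122.193,115.649) → (79.811,115.649) → (79.811,129.268). Closed: final G1 returns to the first vertex.

**Shape 2** — `<path>` quadratic bezier, stroke `#ff8800` → cut (S869, F1018). Control points (SVG): P0=(64.106,49.221), P1=(37.863,76.149), P2=(28.573,70.663); sampled at t=k/3. Machine vertices: (64.106,116.559) → (48.494,102.209) → (36.650,95.061) → (28.573,95.117). Open path.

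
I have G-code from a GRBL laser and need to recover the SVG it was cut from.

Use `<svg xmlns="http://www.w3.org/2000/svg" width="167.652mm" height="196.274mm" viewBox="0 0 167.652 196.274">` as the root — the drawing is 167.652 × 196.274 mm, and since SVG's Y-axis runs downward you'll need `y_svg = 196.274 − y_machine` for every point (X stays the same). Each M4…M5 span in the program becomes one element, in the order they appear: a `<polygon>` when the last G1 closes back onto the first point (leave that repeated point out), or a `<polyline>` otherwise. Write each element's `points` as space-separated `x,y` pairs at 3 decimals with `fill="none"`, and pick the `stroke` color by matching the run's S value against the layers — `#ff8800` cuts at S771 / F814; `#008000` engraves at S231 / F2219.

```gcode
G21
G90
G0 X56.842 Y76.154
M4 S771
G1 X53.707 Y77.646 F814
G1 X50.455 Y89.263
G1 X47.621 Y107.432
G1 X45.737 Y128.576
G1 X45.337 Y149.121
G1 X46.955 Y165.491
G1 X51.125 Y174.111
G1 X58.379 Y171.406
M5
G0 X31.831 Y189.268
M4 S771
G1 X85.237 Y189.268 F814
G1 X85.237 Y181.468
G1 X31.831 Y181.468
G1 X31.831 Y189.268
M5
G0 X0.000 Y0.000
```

<svg xmlns="http://www.w3.org/2000/svg" width="167.652mm" height="196.274mm" viewBox="0 0 167.652 196.274">
  <polyline points="56.842,120.120 53.707,118.628 50.455,107.011 47.621,88.842 45.737,67.698 45.337,47.153 46.955,30.783 51.125,22.163 58.379,24.868" fill="none" stroke="#ff8800"/>
  <polygon points="31.831,7.006 85.237,7.006 85.237,14.806 31.831,14.806" fill="none" stroke="#ff8800"/>
</svg>

y_svg = 196.274 − y_m. Every run uses S771, so all elements get stroke `#ff8800` (cut).

[1] open run; points: 56.842,120.120 53.707,118.628 50.455,107.011 47.621,88.842 45.737,67.698 45.337,47.153 46.955,30.783 51.125,22.163 58.379,24.868

[2] closed run; points: 31.831,7.006 85.237,7.006 85.237,14.806 31.831,14.806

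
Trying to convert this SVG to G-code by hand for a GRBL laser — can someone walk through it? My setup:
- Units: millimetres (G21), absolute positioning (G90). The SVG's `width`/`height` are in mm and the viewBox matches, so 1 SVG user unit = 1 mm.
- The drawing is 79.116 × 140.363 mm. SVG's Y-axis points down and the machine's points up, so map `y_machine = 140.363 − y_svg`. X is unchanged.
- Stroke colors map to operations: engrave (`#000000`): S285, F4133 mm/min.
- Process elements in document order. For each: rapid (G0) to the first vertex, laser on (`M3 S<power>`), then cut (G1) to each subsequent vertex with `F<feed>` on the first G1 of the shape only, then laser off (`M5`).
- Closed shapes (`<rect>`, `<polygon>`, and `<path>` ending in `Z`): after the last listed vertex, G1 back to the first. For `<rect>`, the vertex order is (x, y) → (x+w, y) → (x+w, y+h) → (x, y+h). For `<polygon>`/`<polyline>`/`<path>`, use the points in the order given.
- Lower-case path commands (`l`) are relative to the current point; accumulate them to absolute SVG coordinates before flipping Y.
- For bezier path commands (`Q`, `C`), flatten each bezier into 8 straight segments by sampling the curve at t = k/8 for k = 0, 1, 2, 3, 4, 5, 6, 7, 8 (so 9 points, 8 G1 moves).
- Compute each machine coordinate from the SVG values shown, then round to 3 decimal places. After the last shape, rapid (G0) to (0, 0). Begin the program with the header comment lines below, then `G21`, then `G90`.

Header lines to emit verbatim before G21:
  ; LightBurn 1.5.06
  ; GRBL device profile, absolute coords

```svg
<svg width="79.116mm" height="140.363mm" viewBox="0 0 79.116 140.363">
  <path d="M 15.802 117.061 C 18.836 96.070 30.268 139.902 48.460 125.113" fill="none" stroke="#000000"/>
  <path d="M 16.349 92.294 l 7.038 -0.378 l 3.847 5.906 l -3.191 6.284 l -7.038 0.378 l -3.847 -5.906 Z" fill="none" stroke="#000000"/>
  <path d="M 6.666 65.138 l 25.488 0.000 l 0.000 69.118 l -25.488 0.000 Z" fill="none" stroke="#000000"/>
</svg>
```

; LightBurn 1.5.06
; GRBL device profile, absolute coords
G21
G90
G0 X15.802 Y23.302
M3 S285
G1 X17.330 Y28.376 F4133
G1 X19.627 Y28.820
G1 X22.672 Y26.079
G1 X26.447 Y21.602
G1 X30.932 Y16.833
G1 X36.109 Y13.221
G1 X41.958 Y12.211
G1 X48.460 Y15.250
M5
G0 X16.349 Y48.069
M3 S285
G1 X23.387 Y48.447 F4133
G1 X27.234 Y42.541
G1 X24.043 Y36.257
G1 X17.005 Y35.879
G1 X13.158 Y41.785
G1 X16.349 Y48.069
M5
G0 X6.666 Y75.225
M3 S285
G1 X32.154 Y75.225 F4133
G1 X32.154 Y6.107
G1 X6.666 Y6.107
G1 X6.666 Y75.225
M5
G0 X0.000 Y0.000

viewBox `0 0 79.116 140.363` with mm width/height → 1 unit = 1 mm. Flip: y_m = 140.363 − y_svg.

**Shape 1** — `<path>` cubic bezier, stroke `#000000` → engrave (S285, F4133). Control points (SVG): P0=(15.802,117.061), P1=(18.836,96.070), P2=(30.268,139.902), P3=(48.460,125.113); sampled at t=k/8. Machine vertices: (15.802,23.302) → (17.330,28.376) → (19.627,28.820) → (22.672,26.079) → (26.447,21.602) → (30.932,16.833) → (36.109,13.221) → (41.958,12.211) → (48.460,15.250). Open path.

**Shape 2** — `<path>` regular polygon, stroke `#000000` → engrave (S285, F4133). Machine vertices: (16.349,48.069) → (23.387,48.447) → (27.234,42.541) → (24.043,36.257) → (17.005,35.879) → (13.158,41.785) → (16.349,48.069). Closed: final G1 returns to the first vertex.

**Shape 3** — `<path>` rectangle, stroke `#000000` → engrave (S285, F4133). Machine vertices: (6.666,75.225) → (32.154,75.225) → (32.154,6.107) → (6.666,6.107) → (6.666,75.225). Closed: final G1 returns to the first vertex.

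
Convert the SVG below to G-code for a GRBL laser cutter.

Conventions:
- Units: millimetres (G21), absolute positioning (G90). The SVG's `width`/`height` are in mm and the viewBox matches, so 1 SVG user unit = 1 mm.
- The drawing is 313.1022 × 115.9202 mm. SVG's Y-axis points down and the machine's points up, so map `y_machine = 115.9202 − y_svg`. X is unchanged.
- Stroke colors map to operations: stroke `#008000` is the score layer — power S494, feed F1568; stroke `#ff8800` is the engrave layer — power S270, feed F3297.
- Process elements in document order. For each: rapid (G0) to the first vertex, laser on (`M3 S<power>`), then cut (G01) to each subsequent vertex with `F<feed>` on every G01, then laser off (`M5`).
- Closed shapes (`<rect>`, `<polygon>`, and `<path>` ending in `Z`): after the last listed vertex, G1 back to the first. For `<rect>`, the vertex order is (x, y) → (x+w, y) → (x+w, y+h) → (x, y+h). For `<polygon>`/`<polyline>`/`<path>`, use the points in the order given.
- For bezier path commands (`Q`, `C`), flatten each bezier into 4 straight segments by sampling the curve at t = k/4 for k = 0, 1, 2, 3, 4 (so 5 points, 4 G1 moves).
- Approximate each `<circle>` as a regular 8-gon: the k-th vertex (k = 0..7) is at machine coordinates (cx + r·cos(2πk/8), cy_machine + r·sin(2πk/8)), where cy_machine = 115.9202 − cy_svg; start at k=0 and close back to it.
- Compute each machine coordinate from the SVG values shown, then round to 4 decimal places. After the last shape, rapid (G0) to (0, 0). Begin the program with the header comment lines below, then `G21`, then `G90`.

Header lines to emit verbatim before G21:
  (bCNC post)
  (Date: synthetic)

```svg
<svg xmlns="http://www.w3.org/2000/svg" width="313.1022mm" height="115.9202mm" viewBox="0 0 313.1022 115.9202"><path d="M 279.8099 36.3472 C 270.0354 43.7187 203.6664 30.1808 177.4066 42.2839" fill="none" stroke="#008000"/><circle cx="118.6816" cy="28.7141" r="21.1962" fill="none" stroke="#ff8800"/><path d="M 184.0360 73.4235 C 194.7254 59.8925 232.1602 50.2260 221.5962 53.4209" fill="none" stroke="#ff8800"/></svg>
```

viewBox `0 0 313.1022 115.9202` with mm width/height → 1 unit = 1 mm. Flip: y_m = 115.9202 − y_svg.

**Shape 1** — `<path>` cubic bezier, stroke `#008000` → score (S494, F1568). Control points (SVG): P0=(279.8099,36.3472), P1=(270.0354,43.7187), P2=(203.6664,30.1808), P3=(177.4066,42.2839); sampled at t=k/4. Machine vertices: (279.8099,79.5730) → (263.3786,77.2375) → (234.7902,78.3790) → (203.1109,78.6333) → (177.4066,73.6363). Open path.

**Shape 2** — `<circle>` circle, stroke `#ff8800` → engrave (S270, F3297). Machine vertices: (139.8778,87.2061) → (133.6696,102.1941) → (118.6816,108.4023) → (103.6936,102.1941) → (97.4854,87.2061) → (103.6936,72.2181) → (118.6816,66.0099) → (133.6696,72.2181) → (139.8778,87.2061). Closed: final G1 returns to the first vertex.

**Shape 3** — `<path>` cubic bezier, stroke `#ff8800` → engrave (S270, F3297). Control points (SVG): P0=(184.0360,73.4235), P1=(194.7254,59.8925), P2=(232.1602,50.2260), P3=(221.5962,53.4209); sampled at t=k/4. Machine vertices: (184.0360,42.4967) → (195.8999,51.7798) → (210.7861,58.7702) → (221.6873,62.6245) → (221.5962,62.4993). Open path.

(bCNC post)
(Date: synthetic)
G21
G90
G0 X279.8099 Y79.5730
M3 S494
G01 X263.3786 Y77.2375 F1568
G01 X234.7902 Y78.3790 F1568
G01 X203.1109 Y78.6333 F1568
G01 X177.4066 Y73.6363 F1568
M5
G0 X139.8778 Y87.2061
M3 S270
G01 X133.6696 Y102.1941 F3297
G01 X118.6816 Y108.4023 F3297
G01 X103.6936 Y102.1941 F3297
G01 X97.4854 Y87.2061 F3297
G01 X103.6936 Y72.2181 F3297
G01 X118.6816 Y66.0099 F3297
G01 X133.6696 Y72.2181 F3297
G01 X139.8778 Y87.2061 F3297
M5
G0 X184.0360 Y42.4967
M3 S270
G01 X195.8999 Y51.7798 F3297
G01 X210.7861 Y58.7702 F3297
G01 X221.6873 Y62.6245 F3297
G01 X221.5962 Y62.4993 F3297
M5
G0 X0.0000 Y0.0000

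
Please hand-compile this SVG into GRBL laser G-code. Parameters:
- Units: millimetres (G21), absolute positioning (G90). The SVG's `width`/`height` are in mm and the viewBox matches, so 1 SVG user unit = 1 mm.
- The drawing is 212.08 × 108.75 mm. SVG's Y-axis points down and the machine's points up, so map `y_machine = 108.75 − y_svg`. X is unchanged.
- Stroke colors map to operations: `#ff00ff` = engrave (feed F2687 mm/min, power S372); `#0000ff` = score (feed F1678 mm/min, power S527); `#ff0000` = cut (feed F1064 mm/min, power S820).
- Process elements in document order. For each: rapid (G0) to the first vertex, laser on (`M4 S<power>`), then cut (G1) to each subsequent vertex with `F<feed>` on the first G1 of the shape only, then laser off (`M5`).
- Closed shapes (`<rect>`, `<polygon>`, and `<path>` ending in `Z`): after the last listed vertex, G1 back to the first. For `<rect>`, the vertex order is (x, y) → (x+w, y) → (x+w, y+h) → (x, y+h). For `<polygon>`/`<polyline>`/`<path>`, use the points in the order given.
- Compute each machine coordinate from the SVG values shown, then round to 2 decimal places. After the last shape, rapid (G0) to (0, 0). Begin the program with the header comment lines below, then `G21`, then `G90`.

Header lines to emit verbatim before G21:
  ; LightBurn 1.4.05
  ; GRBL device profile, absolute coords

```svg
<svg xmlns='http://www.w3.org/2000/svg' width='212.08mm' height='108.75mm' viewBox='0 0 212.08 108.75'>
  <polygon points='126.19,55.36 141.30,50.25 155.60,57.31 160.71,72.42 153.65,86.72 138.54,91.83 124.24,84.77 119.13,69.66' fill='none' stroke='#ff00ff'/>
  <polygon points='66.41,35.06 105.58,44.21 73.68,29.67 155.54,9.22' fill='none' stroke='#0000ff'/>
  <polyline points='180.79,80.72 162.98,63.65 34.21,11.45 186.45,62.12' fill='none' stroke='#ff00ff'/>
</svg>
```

; LightBurn 1.4.05
; GRBL device profile, absolute coords
G21
G90
G0 X126.19 Y53.39
M4 S372
G1 X141.30 Y58.50 F2687
G1 X155.60 Y51.44
G1 X160.71 Y36.33
G1 X153.65 Y22.03
G1 X138.54 Y16.92
G1 X124.24 Y23.98
G1 X119.13 Y39.09
G1 X126.19 Y53.39
M5
G0 X66.41 Y73.69
M4 S527
G1 X105.58 Y64.54 F1678
G1 X73.68 Y79.08
G1 X155.54 Y99.53
G1 X66.41 Y73.69
M5
G0 X180.79 Y28.03
M4 S372
G1 X162.98 Y45.10 F2687
G1 X34.21 Y97.30
G1 X186.45 Y46.63
M5
G0 X0.00 Y0.00

viewBox `0 0 212.08 108.75` with mm width/height → 1 unit = 1 mm. Flip: y_m = 108.75 − y_svg.

**Shape 1** — `<polygon>` regular polygon, stroke `#ff00ff` → engrave (S372, F2687). Machine vertices: (126.19,53.39) → (141.30,58.50) → (155.60,51.44) → (160.71,36.33) → (153.65,22.03) → (138.54,16.92) → (124.24,23.98) → (119.13,39.09) → (126.19,53.39). Closed: final G1 returns to the first vertex.

**Shape 2** — `<polygon>` closed polygon, stroke `#0000ff` → score (S527, F1678). Machine vertices: (66.41,73.69) → (105.58,64.54) → (73.68,79.08) → (155.54,99.53) → (66.41,73.69). Closed: final G1 returns to the first vertex.

**Shape 3** — `<polyline>` open polyline, stroke `#ff00ff` → engrave (S372, F2687). Machine vertices: (180.79,28.03) → (162.98,45.10) → (34.21,97.30) → (186.45,46.63). Open path.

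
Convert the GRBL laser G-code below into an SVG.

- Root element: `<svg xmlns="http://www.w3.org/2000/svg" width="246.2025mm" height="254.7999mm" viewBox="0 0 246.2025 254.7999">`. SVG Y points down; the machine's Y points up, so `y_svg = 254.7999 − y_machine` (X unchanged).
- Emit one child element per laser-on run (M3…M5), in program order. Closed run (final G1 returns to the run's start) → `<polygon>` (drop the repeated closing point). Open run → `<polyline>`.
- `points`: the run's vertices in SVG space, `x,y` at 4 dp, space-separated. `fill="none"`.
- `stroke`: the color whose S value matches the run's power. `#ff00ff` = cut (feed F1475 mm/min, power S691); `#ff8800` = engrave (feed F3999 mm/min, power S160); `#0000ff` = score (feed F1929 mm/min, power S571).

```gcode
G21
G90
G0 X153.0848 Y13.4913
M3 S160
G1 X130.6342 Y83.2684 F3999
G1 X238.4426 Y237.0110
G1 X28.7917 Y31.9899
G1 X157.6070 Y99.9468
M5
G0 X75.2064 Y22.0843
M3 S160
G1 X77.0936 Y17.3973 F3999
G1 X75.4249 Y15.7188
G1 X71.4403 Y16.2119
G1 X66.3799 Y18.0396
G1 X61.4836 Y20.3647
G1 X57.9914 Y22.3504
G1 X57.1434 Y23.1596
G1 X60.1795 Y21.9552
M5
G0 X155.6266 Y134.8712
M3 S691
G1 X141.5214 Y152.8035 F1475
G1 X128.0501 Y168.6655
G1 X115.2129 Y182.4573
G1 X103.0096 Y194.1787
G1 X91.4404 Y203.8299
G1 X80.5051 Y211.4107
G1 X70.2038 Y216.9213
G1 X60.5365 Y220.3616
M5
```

<svg xmlns="http://www.w3.org/2000/svg" width="246.2025mm" height="254.7999mm" viewBox="0 0 246.2025 254.7999">
  <polyline points="153.0848,241.3086 130.6342,171.5315 238.4426,17.7889 28.7917,222.8100 157.6070,154.8531" fill="none" stroke="#ff8800"/>
  <polyline points="75.2064,232.7156 77.0936,237.4026 75.4249,239.0811 71.4403,238.5880 66.3799,236.7603 61.4836,234.4352 57.9914,232.4495 57.1434,231.6403 60.1795,232.8447" fill="none" stroke="#ff8800"/>
  <polyline points="155.6266,119.9287 141.5214,101.9964 128.0501,86.1344 115.2129,72.3426 103.0096,60.6212 91.4404,50.9700 80.5051,43.3892 70.2038,37.8786 60.5365,34.4383" fill="none" stroke="#ff00ff"/>
</svg>

Machine Y-up, SVG Y-down with viewBox height 254.7999, so y_svg = 254.7999 − y_machine; X carries over.

Run 1: power S160 maps to stroke `#ff8800` (engrave). The run is open, so emit a `<polyline>` with points (Y-flipped): 153.0848,241.3086 130.6342,171.5315 238.4426,17.7889 28.7917,222.8100 157.6070,154.8531.

Run 2: S160 ⇒ engrave layer `#ff8800`. The run is open, so emit a `<polyline>` with points (Y-flipped): 75.2064,232.7156 77.0936,237.4026 75.4249,239.0811 71.4403,238.5880 66.3799,236.7603 61.4836,234.4352 57.9914,232.4495 57.1434,231.6403 60.1795,232.8447.

Run 3: power S691 maps to stroke `#ff00ff` (cut). The run is open, so emit a `<polyline>` with points (Y-flipped): 155.6266,119.9287 141.5214,101.9964 128.0501,86.1344 115.2129,72.3426 103.0096,60.6212 91.4404,50.9700 80.5051,43.3892 70.2038,37.8786 60.5365,34.4383.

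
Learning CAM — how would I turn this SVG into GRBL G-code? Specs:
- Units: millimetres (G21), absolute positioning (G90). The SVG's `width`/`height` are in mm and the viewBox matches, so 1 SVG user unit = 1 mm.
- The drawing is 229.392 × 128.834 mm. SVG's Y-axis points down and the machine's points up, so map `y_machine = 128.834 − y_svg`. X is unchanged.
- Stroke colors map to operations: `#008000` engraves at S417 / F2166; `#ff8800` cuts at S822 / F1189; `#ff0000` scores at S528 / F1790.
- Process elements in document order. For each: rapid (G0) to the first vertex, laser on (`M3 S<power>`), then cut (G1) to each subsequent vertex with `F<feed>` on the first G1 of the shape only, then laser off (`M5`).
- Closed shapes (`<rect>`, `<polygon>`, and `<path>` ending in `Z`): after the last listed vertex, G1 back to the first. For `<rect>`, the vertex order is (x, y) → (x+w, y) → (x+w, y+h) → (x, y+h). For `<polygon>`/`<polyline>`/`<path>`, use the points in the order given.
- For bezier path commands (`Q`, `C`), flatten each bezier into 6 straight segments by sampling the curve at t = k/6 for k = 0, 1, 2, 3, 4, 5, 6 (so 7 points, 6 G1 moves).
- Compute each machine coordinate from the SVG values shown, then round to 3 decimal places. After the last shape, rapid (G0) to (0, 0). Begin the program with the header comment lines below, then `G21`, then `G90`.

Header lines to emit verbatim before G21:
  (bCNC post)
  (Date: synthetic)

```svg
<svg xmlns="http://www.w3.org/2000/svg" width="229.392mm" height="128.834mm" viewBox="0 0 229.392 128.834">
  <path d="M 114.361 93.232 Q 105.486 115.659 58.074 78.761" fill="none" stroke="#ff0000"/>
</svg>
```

(bCNC post)
(Date: synthetic)
G21
G90
G0 X114.361 Y35.602
M3 S528
G1 X110.332 Y29.774 F1790
G1 X104.162 Y27.242
G1 X95.852 Y28.006
G1 X85.400 Y32.066
G1 X72.808 Y39.422
G1 X58.074 Y50.073
M5
G0 X0.000 Y0.000

1 u = 1 mm; y_m = 128.834 − y.

[1] `<path>` quadratic bezier, #ff0000→score S528 F1790: (114.361,35.602) → (110.332,29.774) → (104.162,27.242) → (95.852,28.006) → (85.400,32.066) → (72.808,39.422) → (58.074,50.073)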